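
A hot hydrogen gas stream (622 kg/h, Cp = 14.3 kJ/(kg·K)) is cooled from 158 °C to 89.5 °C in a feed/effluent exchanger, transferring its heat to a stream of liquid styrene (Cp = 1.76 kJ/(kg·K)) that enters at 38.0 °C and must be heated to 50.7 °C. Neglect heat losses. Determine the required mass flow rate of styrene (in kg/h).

ṁ_c = 27300 kg/h

Heat released by hot stream: Q = 622 × 14.3 × (158 − 89.5) = 609280 kJ/h
Energy balance on cold side (adiabatic exchanger): Q = ṁ_c·Cp_c·(T_c,out − T_c,in)
ṁ_c = 609280 / [1.76 × (50.7 − 38.0)] = 27258 kg/h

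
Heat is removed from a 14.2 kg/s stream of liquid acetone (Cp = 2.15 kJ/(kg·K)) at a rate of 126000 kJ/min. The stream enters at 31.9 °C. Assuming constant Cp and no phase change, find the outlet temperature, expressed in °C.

Q = 126000 kJ/min = 2100 kJ/s
ΔT = Q/(ṁ·Cp) = 2100/(14.2×2.15) = 68.785 K
T_out = 31.9 − 68.785 = -36.885 °C

T_out = -36.9 °C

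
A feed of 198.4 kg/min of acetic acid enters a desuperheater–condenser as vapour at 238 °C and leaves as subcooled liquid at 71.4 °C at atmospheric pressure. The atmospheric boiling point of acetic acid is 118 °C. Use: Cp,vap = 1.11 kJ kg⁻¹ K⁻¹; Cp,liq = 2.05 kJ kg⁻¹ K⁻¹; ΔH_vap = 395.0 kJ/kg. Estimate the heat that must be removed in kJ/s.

vapour 238→118 °C: -133.2 kJ/kg
condensation at 118 °C: -395 kJ/kg
liquid 118→71.4 °C: -95.53 kJ/kg
Δh = -133.2 + -395 + -95.53 = -623.73 kJ/kg
Q = ṁ·Δh = 198.4 kg/min × -623.73 kJ/kg = -123750 kJ/min
|Q| = 2062.5 kW

Q_c = 2060 kJ/s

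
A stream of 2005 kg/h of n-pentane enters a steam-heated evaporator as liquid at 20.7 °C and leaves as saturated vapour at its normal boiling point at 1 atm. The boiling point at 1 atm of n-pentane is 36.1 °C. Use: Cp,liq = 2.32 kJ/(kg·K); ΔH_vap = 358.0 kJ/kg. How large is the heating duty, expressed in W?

liquid 20.7→36.1 °C: 35.728 kJ/kg
vaporisation at 36.1 °C: 358 kJ/kg
Δh = 35.728 + 358 = 393.73 kJ/kg
Q = ṁ·Δh = 2005 kg/h × 393.73 kJ/kg = 789420 kJ/h
|Q| = 219.28 kW = 219280 W

Q = 219000 W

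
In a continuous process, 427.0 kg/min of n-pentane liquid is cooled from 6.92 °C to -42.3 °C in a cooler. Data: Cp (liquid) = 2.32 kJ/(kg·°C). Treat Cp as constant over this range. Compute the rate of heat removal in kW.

Q_c = 813 kW

Q = ṁ·Cp·ΔT = 427.0 × 2.32 × (-42.3 − 6.92) = -48759 kJ/min
Converting: 48759 / 60 s = 812.66 kW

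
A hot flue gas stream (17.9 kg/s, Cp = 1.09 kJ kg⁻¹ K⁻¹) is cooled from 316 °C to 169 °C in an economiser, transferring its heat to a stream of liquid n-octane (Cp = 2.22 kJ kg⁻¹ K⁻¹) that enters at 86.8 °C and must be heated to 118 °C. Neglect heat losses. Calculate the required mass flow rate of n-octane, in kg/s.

Heat released by hot stream: Q = 17.9 × 1.09 × (316 − 169) = 2868.1 kJ/s
Energy balance on cold side (adiabatic exchanger): Q = ṁ_c·Cp_c·(T_c,out − T_c,in)
ṁ_c = 2868.1 / [2.22 × (118 − 86.8)] = 41.408 kg/s

ṁ_c = 41.4 kg/s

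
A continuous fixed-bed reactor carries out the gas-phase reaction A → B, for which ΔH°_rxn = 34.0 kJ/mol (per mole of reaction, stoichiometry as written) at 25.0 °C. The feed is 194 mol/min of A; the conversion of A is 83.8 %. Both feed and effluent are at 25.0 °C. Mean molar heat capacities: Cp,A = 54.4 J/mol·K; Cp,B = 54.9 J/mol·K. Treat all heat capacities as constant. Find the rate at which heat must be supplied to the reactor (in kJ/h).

Extent of reaction ξ = 0.838 × 194 = 162.57 mol/min
Reaction term: ξ·ΔH°_rxn = 162.57 × 34.0 = 5527.4 kJ/min
Q = ΔH = 5527.4 kJ/min = 92.124 kW
Heat supplied = 331650 kJ/h

Q_in = 332000 kJ/h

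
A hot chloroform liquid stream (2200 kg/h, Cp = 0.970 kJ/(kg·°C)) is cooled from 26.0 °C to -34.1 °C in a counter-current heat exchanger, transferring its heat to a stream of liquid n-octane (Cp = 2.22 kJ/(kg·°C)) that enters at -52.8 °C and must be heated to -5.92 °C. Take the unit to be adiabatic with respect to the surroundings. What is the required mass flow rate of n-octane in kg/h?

Heat released by hot stream: Q = 2200 × 0.970 × (26.0 − -34.1) = 128250 kJ/h
Energy balance on cold side (adiabatic exchanger): Q = ṁ_c·Cp_c·(T_c,out − T_c,in)
ṁ_c = 128250 / [2.22 × (-5.92 − -52.8)] = 1232.3 kg/h

ṁ_c = 1230 kg/h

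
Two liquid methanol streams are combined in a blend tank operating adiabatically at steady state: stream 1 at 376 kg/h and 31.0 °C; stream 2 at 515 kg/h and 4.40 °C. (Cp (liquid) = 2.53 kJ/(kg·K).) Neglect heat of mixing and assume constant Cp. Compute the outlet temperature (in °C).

Adiabatic, steady state ⇒ Σ ṁᵢCp,ᵢ(T_out − Tᵢ) = 0
T_out = Σ ṁᵢCp,ᵢTᵢ / Σ ṁᵢCp,ᵢ
      = 35223 / 2254.2 = 15.625 °C

T_out = 15.6 °C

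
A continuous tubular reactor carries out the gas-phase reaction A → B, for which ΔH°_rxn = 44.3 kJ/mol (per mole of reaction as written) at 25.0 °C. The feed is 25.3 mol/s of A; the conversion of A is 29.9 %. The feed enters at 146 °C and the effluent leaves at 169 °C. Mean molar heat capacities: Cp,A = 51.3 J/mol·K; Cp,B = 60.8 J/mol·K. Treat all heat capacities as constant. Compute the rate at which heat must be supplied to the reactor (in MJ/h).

Q_in = 1350 MJ/h

Extent of reaction ξ = 0.299 × 25.3 = 7.5647 mol/s
Reaction term: ξ·ΔH°_rxn = 7.5647 × 44.3 = 335.12 kJ/s
Sensible, feed 146→25 °C: -157.04 kJ/s
Outlet flows (mol/s): A 17.735, B 7.5647
Sensible, products 25→169 °C: 197.24 kJ/s
Q = ΔH = 375.32 kJ/s = 375.32 kW
Heat supplied = 1351.1 MJ/h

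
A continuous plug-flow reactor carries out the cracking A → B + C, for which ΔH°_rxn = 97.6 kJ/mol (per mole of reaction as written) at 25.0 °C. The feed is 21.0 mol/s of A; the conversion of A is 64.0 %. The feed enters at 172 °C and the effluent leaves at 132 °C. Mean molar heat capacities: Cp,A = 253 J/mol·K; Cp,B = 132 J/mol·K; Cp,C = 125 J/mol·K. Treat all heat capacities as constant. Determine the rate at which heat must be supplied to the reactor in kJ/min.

Extent of reaction ξ = 0.640 × 21.0 = 13.44 mol/s
Reaction term: ξ·ΔH°_rxn = 13.44 × 97.6 = 1311.7 kJ/s
Sensible, feed 172→25 °C: -781.01 kJ/s
Outlet flows (mol/s): A 7.56, B 13.44, C 13.44
Sensible, products 25→132 °C: 574.24 kJ/s
Q = ΔH = 1105 kJ/s = 1105 kW
Heat supplied = 66299 kJ/min

Q_in = 66300 kJ/min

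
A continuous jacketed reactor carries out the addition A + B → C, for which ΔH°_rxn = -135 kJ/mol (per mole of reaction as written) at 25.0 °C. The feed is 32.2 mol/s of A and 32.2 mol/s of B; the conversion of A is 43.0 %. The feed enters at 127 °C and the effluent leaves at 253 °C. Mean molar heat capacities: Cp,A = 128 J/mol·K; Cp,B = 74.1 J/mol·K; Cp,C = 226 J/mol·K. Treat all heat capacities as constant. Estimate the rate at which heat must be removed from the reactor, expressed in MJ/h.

Q_out = 3510 MJ/h

Extent of reaction ξ = 0.430 × 32.2 = 13.846 mol/s
Reaction term: ξ·ΔH°_rxn = 13.846 × -135 = -1869.2 kJ/s
Sensible, feed 127→25 °C: -663.78 kJ/s
Outlet flows (mol/s): A 18.354, B 18.354, C 13.846
Sensible, products 25→253 °C: 1559.2 kJ/s
Q = ΔH = -973.8 kJ/s = -973.8 kW
Heat removed = 3505.7 MJ/h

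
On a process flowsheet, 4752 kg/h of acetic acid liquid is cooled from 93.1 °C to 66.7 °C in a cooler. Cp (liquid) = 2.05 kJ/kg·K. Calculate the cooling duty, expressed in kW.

Q_c = 71.4 kW

Q = ṁ·Cp·ΔT = 4752 × 2.05 × (66.7 − 93.1) = -257180 kJ/h
Converting: 257180 / 3600 s = 71.438 kW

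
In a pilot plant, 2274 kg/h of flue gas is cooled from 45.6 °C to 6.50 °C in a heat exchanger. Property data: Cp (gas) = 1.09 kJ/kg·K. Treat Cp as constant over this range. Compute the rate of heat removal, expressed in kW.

Q_c = 26.9 kW

Q = ṁ·Cp·ΔT = 2274 × 1.09 × (6.50 − 45.6) = -96916 kJ/h
Converting: 96916 / 3600 s = 26.921 kW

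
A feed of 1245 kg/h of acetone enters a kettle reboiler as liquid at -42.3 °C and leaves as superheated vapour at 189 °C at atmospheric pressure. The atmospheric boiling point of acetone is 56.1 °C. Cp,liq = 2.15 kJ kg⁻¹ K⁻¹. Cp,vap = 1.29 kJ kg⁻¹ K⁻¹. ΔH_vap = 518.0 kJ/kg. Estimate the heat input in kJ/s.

liquid -42.3→56.1 °C: 211.56 kJ/kg
vaporisation at 56.1 °C: 518 kJ/kg
vapour 56.1→189 °C: 171.44 kJ/kg
Δh = 211.56 + 518 + 171.44 = 901 kJ/kg
Q = ṁ·Δh = 1245 kg/h × 901 kJ/kg = 1.1217e+06 kJ/h
|Q| = 311.6 kW

Q = 312 kJ/s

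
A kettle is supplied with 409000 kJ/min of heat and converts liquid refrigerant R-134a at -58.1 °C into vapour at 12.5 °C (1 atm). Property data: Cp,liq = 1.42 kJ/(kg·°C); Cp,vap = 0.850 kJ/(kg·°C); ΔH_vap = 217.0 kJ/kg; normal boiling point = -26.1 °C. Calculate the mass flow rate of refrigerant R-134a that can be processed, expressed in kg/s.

Δh = 1.42×(-26.1−-58.1) + 217.0 + 0.850×(12.5−-26.1) = 295.25 kJ/kg
Q = 409000 kJ/min = 6816.7 kJ/s = 6816.7 kJ/s
ṁ = Q/Δh = 6816.7 / 295.25 = 23.088 kg/s

ṁ = 23.1 kg/s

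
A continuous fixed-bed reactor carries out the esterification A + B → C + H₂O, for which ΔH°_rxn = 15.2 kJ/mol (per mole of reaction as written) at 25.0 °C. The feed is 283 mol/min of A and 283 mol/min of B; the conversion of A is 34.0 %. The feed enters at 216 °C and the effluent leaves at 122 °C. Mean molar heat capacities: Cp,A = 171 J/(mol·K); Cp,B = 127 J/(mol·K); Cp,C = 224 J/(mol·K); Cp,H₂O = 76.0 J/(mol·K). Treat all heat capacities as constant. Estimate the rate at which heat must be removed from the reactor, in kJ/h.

Q_out = 387000 kJ/h

Extent of reaction ξ = 0.340 × 283 = 96.22 mol/min
Reaction term: ξ·ΔH°_rxn = 96.22 × 15.2 = 1462.5 kJ/min
Sensible, feed 216→25 °C: -16108 kJ/min
Outlet flows (mol/min): A 186.78, B 186.78, C 96.22, H₂O 96.22
Sensible, products 25→122 °C: 8199.1 kJ/min
Q = ΔH = -6446.2 kJ/min = -107.44 kW
Heat removed = 386770 kJ/h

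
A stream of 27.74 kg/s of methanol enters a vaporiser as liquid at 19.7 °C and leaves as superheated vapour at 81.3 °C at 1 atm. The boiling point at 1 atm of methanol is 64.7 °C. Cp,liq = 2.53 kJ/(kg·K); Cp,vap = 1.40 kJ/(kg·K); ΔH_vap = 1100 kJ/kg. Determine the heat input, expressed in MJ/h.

Q = 124000 MJ/h

liquid 19.7→64.7 °C: 113.85 kJ/kg
vaporisation at 64.7 °C: 1100 kJ/kg
vapour 64.7→81.3 °C: 23.24 kJ/kg
Δh = 113.85 + 1100 + 23.24 = 1237.1 kJ/kg
Q = ṁ·Δh = 27.74 kg/s × 1237.1 kJ/kg = 34317 kJ/s
|Q| = 34317 kW = 123540 MJ/h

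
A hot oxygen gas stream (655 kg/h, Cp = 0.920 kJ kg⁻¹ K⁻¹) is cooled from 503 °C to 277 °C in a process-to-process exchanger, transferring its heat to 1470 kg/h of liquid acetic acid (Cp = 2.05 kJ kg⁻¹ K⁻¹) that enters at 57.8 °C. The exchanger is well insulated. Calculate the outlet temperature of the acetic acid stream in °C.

T_c,out = 103 °C

Heat released by hot stream: Q = 655 × 0.920 × (503 − 277) = 136190 kJ/h
Energy balance on cold side (adiabatic exchanger): Q = ṁ_c·Cp_c·(T_c,out − T_c,in)
T_c,out = 57.8 + 136190/(1470 × 2.05) = 102.99 °C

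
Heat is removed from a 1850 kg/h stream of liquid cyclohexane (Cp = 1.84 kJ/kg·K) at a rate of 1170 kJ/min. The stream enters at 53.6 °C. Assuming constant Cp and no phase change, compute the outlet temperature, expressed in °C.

Q = 1170 kJ/min = 70200 kJ/h
ΔT = Q/(ṁ·Cp) = 70200/(1850×1.84) = 20.623 K
T_out = 53.6 − 20.623 = 32.977 °C

T_out = 33.0 °C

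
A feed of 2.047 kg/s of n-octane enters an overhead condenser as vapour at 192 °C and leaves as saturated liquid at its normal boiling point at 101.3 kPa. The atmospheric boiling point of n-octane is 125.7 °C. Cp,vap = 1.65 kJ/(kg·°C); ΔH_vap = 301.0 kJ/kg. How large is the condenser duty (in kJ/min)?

Q_c = 50400 kJ/min

vapour 192→125.7 °C: -109.39 kJ/kg
condensation at 125.7 °C: -301 kJ/kg
Δh = -109.39 + -301 = -410.39 kJ/kg
Q = ṁ·Δh = 2.047 kg/s × -410.39 kJ/kg = -840.08 kJ/s
|Q| = 840.08 kW = 50405 kJ/min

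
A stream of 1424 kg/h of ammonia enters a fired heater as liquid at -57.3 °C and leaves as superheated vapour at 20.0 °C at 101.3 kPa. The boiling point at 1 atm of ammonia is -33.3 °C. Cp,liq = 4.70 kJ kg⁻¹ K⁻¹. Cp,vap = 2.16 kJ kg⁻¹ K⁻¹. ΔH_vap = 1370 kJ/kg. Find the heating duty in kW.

Q = 632 kW

liquid -57.3→-33.3 °C: 112.8 kJ/kg
vaporisation at -33.3 °C: 1370 kJ/kg
vapour -33.3→20.0 °C: 115.13 kJ/kg
Δh = 112.8 + 1370 + 115.13 = 1597.9 kJ/kg
Q = ṁ·Δh = 1424 kg/h × 1597.9 kJ/kg = 2.2754e+06 kJ/h
|Q| = 632.07 kW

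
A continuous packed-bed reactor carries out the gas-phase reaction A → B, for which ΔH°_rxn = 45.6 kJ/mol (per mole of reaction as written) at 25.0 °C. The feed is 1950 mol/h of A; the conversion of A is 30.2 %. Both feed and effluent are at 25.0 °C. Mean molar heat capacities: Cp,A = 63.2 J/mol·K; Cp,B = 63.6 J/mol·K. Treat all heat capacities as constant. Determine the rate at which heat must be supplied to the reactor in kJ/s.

Extent of reaction ξ = 0.302 × 1950 = 588.9 mol/h
Reaction term: ξ·ΔH°_rxn = 588.9 × 45.6 = 26854 kJ/h
Q = ΔH = 26854 kJ/h = 7.4594 kW
Heat supplied = 7.4594 kJ/s

Q_in = 7.46 kJ/s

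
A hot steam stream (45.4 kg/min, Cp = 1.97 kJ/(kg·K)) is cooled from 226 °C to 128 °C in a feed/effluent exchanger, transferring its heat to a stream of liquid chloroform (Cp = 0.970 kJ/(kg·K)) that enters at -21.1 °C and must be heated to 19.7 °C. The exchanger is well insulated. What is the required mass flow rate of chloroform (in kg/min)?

ṁ_c = 221 kg/min

Heat released by hot stream: Q = 45.4 × 1.97 × (226 − 128) = 8764.9 kJ/min
Energy balance on cold side (adiabatic exchanger): Q = ṁ_c·Cp_c·(T_c,out − T_c,in)
ṁ_c = 8764.9 / [0.970 × (19.7 − -21.1)] = 221.47 kg/min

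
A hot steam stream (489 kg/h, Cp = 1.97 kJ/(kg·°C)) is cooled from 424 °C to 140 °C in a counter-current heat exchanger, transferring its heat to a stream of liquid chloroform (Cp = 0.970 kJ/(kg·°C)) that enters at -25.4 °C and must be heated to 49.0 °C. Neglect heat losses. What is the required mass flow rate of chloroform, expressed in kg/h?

ṁ_c = 3790 kg/h

Heat released by hot stream: Q = 489 × 1.97 × (424 − 140) = 273590 kJ/h
Energy balance on cold side (adiabatic exchanger): Q = ṁ_c·Cp_c·(T_c,out − T_c,in)
ṁ_c = 273590 / [0.970 × (49.0 − -25.4)] = 3791 kg/h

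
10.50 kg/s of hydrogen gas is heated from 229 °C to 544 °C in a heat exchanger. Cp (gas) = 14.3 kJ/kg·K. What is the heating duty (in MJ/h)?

Q = ṁ·Cp·ΔT = 10.50 × 14.3 × (544 − 229) = 47297 kJ/s
Heating duty = 170270 MJ/h

Q = 170000 MJ/h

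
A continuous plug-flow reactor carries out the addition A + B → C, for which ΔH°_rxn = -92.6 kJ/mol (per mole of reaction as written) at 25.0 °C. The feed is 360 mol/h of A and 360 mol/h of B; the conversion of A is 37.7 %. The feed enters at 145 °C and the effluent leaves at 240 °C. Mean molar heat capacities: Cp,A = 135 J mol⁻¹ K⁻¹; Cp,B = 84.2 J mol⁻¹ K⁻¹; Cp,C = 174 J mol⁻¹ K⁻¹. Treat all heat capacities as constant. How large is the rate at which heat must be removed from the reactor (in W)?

Q_out = 1770 W

Extent of reaction ξ = 0.377 × 360 = 135.72 mol/h
Reaction term: ξ·ΔH°_rxn = 135.72 × -92.6 = -12568 kJ/h
Sensible, feed 145→25 °C: -9469.4 kJ/h
Outlet flows (mol/h): A 224.28, B 224.28, C 135.72
Sensible, products 25→240 °C: 15647 kJ/h
Q = ΔH = -6390 kJ/h = -1.775 kW
Heat removed = 1775 W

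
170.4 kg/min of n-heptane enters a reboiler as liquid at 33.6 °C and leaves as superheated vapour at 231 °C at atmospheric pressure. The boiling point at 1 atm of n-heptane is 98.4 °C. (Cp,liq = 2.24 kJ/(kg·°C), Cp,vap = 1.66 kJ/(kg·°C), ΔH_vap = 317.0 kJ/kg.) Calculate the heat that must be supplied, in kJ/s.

liquid 33.6→98.4 °C: 145.15 kJ/kg
vaporisation at 98.4 °C: 317 kJ/kg
vapour 98.4→231 °C: 220.12 kJ/kg
Δh = 145.15 + 317 + 220.12 = 682.27 kJ/kg
Q = ṁ·Δh = 170.4 kg/min × 682.27 kJ/kg = 116260 kJ/min
|Q| = 1937.6 kW

Q = 1940 kJ/s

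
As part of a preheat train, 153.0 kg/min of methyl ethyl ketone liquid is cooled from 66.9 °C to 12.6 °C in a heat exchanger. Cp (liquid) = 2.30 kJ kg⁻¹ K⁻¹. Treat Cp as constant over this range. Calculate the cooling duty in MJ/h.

Q = ṁ·Cp·ΔT = 153.0 × 2.30 × (12.6 − 66.9) = -19108 kJ/min
Converting: 19108 / 60 s = 318.47 kW
Cooling duty = 1146.5 MJ/h

Q_c = 1150 MJ/h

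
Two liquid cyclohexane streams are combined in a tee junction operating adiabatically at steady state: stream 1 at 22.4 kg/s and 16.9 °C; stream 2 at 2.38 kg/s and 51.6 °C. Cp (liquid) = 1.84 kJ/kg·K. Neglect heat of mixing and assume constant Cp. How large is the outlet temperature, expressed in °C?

T_out = 20.2 °C

No heat crosses the boundary, so H_out = H_in.
T_out = Σ ṁᵢCp,ᵢTᵢ / Σ ṁᵢCp,ᵢ
      = 922.52 / 45.595 = 20.233 °C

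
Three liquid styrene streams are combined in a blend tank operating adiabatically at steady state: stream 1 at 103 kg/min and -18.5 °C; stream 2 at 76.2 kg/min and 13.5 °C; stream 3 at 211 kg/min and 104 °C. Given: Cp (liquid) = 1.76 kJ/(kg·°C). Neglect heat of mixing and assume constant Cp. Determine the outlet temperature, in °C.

T_out = 54.0 °C

Adiabatic, steady state ⇒ Σ ṁᵢCp,ᵢ(T_out − Tᵢ) = 0
Σ ṁᵢCp,ᵢTᵢ = 103×1.76×-18.5 + 76.2×1.76×13.5 + 211×1.76×104 = 37078
Σ ṁᵢCp,ᵢ = 103×1.76 + 76.2×1.76 + 211×1.76 = 686.75
T_out = 37078 / 686.75 = 53.991 °C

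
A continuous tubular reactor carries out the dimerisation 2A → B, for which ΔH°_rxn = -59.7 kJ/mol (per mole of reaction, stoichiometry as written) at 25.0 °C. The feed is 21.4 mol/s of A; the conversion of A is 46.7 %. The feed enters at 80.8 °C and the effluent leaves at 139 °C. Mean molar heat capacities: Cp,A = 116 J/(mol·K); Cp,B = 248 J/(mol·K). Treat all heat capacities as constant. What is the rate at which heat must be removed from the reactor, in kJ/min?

Q_out = 8680 kJ/min

Extent of reaction ξ = 0.467 × 21.4 / 2 = 4.9969 mol/s
Reaction term: ξ·ΔH°_rxn = 4.9969 × -59.7 = -298.31 kJ/s
Sensible, feed 80.8→25 °C: -138.52 kJ/s
Outlet flows (mol/s): A 11.406, B 4.9969
Sensible, products 25→139 °C: 292.11 kJ/s
Q = ΔH = -144.72 kJ/s = -144.72 kW
Heat removed = 8683.5 kJ/min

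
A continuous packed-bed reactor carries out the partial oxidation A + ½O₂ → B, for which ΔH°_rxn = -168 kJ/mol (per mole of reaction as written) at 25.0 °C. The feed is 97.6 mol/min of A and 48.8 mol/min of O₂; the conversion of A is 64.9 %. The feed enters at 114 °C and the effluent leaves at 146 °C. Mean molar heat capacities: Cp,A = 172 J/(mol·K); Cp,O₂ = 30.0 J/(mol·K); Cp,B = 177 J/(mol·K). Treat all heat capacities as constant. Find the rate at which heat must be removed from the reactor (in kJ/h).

Extent of reaction ξ = 0.649 × 97.6 = 63.342 mol/min
Reaction term: ξ·ΔH°_rxn = 63.342 × -168 = -10642 kJ/min
Sensible, feed 114→25 °C: -1624.4 kJ/min
Outlet flows (mol/min): A 34.258, O₂ 17.129, B 63.342
Sensible, products 25→146 °C: 2131.8 kJ/min
Q = ΔH = -10134 kJ/min = -168.9 kW
Heat removed = 608050 kJ/h

Q_out = 608000 kJ/h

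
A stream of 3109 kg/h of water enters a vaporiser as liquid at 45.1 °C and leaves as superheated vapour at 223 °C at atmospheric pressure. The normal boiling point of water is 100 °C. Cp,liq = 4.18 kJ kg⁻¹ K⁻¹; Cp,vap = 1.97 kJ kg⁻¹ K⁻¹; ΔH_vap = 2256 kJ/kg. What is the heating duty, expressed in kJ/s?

liquid 45.1→100 °C: 229.48 kJ/kg
vaporisation at 100 °C: 2256 kJ/kg
vapour 100→223 °C: 242.31 kJ/kg
Δh = 229.48 + 2256 + 242.31 = 2727.8 kJ/kg
Q = ṁ·Δh = 3109 kg/h × 2727.8 kJ/kg = 8.4807e+06 kJ/h
|Q| = 2355.8 kW

Q = 2360 kJ/s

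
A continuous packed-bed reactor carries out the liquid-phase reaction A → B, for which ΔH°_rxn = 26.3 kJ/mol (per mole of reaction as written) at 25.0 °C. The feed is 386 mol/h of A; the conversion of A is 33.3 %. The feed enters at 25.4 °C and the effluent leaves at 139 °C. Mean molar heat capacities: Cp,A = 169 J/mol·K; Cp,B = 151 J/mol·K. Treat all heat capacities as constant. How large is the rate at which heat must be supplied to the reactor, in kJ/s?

Q_in = 2.92 kJ/s

Extent of reaction ξ = 0.333 × 386 = 128.54 mol/h
Reaction term: ξ·ΔH°_rxn = 128.54 × 26.3 = 3380.5 kJ/h
Sensible, feed 25.4→25 °C: -26.094 kJ/h
Outlet flows (mol/h): A 257.46, B 128.54
Sensible, products 25→139 °C: 7172.9 kJ/h
Q = ΔH = 10527 kJ/h = 2.9243 kW
Heat supplied = 2.9243 kJ/s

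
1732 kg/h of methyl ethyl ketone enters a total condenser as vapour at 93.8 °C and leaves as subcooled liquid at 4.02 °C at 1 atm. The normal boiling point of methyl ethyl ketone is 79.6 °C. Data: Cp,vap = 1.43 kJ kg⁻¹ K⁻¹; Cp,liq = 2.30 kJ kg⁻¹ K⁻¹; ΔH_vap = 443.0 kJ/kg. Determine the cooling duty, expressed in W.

Q_c = 307000 W

vapour 93.8→79.6 °C: -20.306 kJ/kg
condensation at 79.6 °C: -443 kJ/kg
liquid 79.6→4.02 °C: -173.83 kJ/kg
Δh = -20.306 + -443 + -173.83 = -637.14 kJ/kg
Q = ṁ·Δh = 1732 kg/h × -637.14 kJ/kg = -1.1035e+06 kJ/h
|Q| = 306.54 kW = 306540 W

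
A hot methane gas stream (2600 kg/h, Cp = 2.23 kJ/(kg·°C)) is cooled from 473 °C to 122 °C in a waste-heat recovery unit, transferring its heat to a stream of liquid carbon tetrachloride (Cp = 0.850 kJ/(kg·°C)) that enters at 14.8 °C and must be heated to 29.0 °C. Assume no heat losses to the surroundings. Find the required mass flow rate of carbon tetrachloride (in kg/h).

ṁ_c = 169000 kg/h

Heat released by hot stream: Q = 2600 × 2.23 × (473 − 122) = 2.0351e+06 kJ/h
Energy balance on cold side (adiabatic exchanger): Q = ṁ_c·Cp_c·(T_c,out − T_c,in)
ṁ_c = 2.0351e+06 / [0.850 × (29.0 − 14.8)] = 168610 kg/h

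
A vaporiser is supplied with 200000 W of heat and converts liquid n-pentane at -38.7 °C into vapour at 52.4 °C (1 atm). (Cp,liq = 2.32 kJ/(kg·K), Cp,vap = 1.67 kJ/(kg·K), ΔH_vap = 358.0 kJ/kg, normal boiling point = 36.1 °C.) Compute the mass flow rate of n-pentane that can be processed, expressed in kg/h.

Δh = 2.32×(36.1−-38.7) + 358.0 + 1.67×(52.4−36.1) = 558.76 kJ/kg
Q = 200000 W = 200 kJ/s = 720000 kJ/h
ṁ = Q/Δh = 720000 / 558.76 = 1288.6 kg/h

ṁ = 1290 kg/h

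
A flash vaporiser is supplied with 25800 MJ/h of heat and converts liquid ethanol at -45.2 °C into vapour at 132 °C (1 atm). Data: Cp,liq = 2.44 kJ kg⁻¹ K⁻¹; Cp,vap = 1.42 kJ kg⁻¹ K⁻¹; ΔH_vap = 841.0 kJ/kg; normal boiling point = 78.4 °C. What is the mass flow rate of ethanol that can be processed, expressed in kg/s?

ṁ = 5.88 kg/s

Δh = 2.44×(78.4−-45.2) + 841.0 + 1.42×(132−78.4) = 1218.7 kJ/kg
Q = 25800 MJ/h = 7166.7 kJ/s = 7166.7 kJ/s
ṁ = Q/Δh = 7166.7 / 1218.7 = 5.8806 kg/s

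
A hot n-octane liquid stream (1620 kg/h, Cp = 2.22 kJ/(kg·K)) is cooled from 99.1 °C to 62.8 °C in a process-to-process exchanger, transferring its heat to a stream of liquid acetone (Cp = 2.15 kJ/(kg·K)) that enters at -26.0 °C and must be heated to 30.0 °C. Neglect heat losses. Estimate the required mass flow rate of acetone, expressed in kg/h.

Heat released by hot stream: Q = 1620 × 2.22 × (99.1 − 62.8) = 130550 kJ/h
Energy balance on cold side (adiabatic exchanger): Q = ṁ_c·Cp_c·(T_c,out − T_c,in)
ṁ_c = 130550 / [2.15 × (30.0 − -26.0)] = 1084.3 kg/h

ṁ_c = 1080 kg/h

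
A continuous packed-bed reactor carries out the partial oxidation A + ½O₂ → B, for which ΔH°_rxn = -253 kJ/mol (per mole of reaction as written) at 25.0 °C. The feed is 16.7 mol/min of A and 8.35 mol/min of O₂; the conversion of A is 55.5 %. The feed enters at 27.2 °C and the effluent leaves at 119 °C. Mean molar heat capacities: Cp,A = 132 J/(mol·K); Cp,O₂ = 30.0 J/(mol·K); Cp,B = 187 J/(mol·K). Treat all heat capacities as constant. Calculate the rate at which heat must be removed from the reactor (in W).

Q_out = 34700 W

Extent of reaction ξ = 0.555 × 16.7 = 9.2685 mol/min
Reaction term: ξ·ΔH°_rxn = 9.2685 × -253 = -2344.9 kJ/min
Sensible, feed 27.2→25 °C: -5.4008 kJ/min
Outlet flows (mol/min): A 7.4315, O₂ 3.7157, B 9.2685
Sensible, products 25→119 °C: 265.61 kJ/min
Q = ΔH = -2084.7 kJ/min = -34.745 kW
Heat removed = 34745 W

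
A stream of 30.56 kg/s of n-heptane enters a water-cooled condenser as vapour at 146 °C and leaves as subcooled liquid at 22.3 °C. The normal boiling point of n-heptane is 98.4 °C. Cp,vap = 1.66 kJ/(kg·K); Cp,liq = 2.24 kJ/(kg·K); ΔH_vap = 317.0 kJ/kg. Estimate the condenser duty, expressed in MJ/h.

Q_c = 62300 MJ/h

vapour 146→98.4 °C: -79.016 kJ/kg
condensation at 98.4 °C: -317 kJ/kg
liquid 98.4→22.3 °C: -170.46 kJ/kg
Δh = -79.016 + -317 + -170.46 = -566.48 kJ/kg
Q = ṁ·Δh = 30.56 kg/s × -566.48 kJ/kg = -17312 kJ/s
|Q| = 17312 kW = 62322 MJ/h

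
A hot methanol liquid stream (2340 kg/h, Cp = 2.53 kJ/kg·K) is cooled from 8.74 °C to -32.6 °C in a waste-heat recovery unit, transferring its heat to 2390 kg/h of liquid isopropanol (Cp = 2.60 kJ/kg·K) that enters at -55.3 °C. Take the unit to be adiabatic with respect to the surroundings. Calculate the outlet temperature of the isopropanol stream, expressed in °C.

Heat released by hot stream: Q = 2340 × 2.53 × (8.74 − -32.6) = 244740 kJ/h
Energy balance on cold side (adiabatic exchanger): Q = ṁ_c·Cp_c·(T_c,out − T_c,in)
T_c,out = -55.3 + 244740/(2390 × 2.60) = -15.915 °C

T_c,out = -15.9 °C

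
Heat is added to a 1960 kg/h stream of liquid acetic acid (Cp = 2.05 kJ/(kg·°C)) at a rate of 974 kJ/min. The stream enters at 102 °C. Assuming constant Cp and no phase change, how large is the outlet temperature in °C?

T_out = 117 °C

Q = 974 kJ/min = 58440 kJ/h
ΔT = Q/(ṁ·Cp) = 58440/(1960×2.05) = 14.545 K
T_out = 102 + 14.545 = 116.54 °C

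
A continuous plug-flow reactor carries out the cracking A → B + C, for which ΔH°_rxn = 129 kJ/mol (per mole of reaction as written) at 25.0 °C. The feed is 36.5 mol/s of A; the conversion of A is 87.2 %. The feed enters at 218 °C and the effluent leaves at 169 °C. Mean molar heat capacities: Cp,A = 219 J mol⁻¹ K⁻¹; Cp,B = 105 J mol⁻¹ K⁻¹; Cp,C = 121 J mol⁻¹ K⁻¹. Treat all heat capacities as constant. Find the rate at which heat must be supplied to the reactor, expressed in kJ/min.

Q_in = 225000 kJ/min

Extent of reaction ξ = 0.872 × 36.5 = 31.828 mol/s
Reaction term: ξ·ΔH°_rxn = 31.828 × 129 = 4105.8 kJ/s
Sensible, feed 218→25 °C: -1542.7 kJ/s
Outlet flows (mol/s): A 4.672, B 31.828, C 31.828
Sensible, products 25→169 °C: 1183.1 kJ/s
Q = ΔH = 3746.2 kJ/s = 3746.2 kW
Heat supplied = 224770 kJ/min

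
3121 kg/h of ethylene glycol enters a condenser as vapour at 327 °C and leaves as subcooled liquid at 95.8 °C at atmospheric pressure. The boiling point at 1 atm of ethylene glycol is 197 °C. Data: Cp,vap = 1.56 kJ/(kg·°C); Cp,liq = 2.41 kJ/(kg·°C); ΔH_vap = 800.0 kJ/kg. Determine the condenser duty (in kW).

Q_c = 1080 kW

vapour 327→197 °C: -202.8 kJ/kg
condensation at 197 °C: -800 kJ/kg
liquid 197→95.8 °C: -243.89 kJ/kg
Δh = -202.8 + -800 + -243.89 = -1246.7 kJ/kg
Q = ṁ·Δh = 3121 kg/h × -1246.7 kJ/kg = -3.8909e+06 kJ/h
|Q| = 1080.8 kW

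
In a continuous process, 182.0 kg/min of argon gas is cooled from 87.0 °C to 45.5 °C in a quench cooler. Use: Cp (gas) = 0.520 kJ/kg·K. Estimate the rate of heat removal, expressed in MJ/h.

Q_c = 236 MJ/h

Q = ṁ·Cp·ΔT = 182.0 × 0.520 × (45.5 − 87.0) = -3927.6 kJ/min
Converting: 3927.6 / 60 s = 65.459 kW
Cooling duty = 235.65 MJ/h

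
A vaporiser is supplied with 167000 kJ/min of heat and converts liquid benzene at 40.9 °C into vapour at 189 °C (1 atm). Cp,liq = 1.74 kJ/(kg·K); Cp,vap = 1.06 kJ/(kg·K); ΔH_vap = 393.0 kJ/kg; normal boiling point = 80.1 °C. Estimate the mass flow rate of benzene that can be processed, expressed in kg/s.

ṁ = 4.83 kg/s

Δh = 1.74×(80.1−40.9) + 393.0 + 1.06×(189−80.1) = 576.64 kJ/kg
Q = 167000 kJ/min = 2783.3 kJ/s = 2783.3 kJ/s
ṁ = Q/Δh = 2783.3 / 576.64 = 4.8268 kg/s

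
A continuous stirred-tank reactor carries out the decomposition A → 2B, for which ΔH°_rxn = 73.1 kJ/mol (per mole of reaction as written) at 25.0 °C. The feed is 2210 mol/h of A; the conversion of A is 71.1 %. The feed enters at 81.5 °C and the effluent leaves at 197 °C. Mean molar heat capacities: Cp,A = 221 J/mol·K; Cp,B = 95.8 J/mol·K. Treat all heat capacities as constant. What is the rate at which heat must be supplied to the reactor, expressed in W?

Q_in = 45400 W

Extent of reaction ξ = 0.711 × 2210 = 1571.3 mol/h
Reaction term: ξ·ΔH°_rxn = 1571.3 × 73.1 = 114860 kJ/h
Sensible, feed 81.5→25 °C: -27595 kJ/h
Outlet flows (mol/h): A 638.69, B 3142.6
Sensible, products 25→197 °C: 76061 kJ/h
Q = ΔH = 163330 kJ/h = 45.369 kW
Heat supplied = 45369 W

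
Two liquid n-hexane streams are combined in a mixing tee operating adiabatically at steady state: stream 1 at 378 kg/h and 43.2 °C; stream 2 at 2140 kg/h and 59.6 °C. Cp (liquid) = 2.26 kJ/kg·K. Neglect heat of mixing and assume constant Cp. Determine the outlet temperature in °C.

No heat crosses the boundary, so H_out = H_in.
Σ ṁᵢCp,ᵢTᵢ = 378×2.26×43.2 + 2140×2.26×59.6 = 325150
Σ ṁᵢCp,ᵢ = 378×2.26 + 2140×2.26 = 5690.7
T_out = 325150 / 5690.7 = 57.138 °C

T_out = 57.1 °C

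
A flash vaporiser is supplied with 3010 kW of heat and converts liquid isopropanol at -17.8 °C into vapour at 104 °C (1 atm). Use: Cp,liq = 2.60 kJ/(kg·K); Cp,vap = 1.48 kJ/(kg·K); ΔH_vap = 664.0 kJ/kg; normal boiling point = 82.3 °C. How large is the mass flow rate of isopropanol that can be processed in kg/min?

ṁ = 189 kg/min

Δh = 2.60×(82.3−-17.8) + 664.0 + 1.48×(104−82.3) = 956.38 kJ/kg
Q = 3010 kW = 3010 kJ/s = 180600 kJ/min
ṁ = Q/Δh = 180600 / 956.38 = 188.84 kg/min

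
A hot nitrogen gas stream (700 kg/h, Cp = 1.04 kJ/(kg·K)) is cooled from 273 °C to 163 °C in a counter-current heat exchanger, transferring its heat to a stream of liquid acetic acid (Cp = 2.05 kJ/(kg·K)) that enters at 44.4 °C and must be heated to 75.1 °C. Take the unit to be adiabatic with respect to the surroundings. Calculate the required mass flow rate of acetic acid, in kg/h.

Heat released by hot stream: Q = 700 × 1.04 × (273 − 163) = 80080 kJ/h
Energy balance on cold side (adiabatic exchanger): Q = ṁ_c·Cp_c·(T_c,out − T_c,in)
ṁ_c = 80080 / [2.05 × (75.1 − 44.4)] = 1272.4 kg/h

ṁ_c = 1270 kg/h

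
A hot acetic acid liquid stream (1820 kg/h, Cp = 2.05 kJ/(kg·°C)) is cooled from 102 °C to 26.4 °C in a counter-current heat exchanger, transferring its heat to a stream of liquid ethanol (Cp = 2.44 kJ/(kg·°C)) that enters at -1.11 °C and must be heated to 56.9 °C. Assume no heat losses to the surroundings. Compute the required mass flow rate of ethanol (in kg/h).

Heat released by hot stream: Q = 1820 × 2.05 × (102 − 26.4) = 282060 kJ/h
Energy balance on cold side (adiabatic exchanger): Q = ṁ_c·Cp_c·(T_c,out − T_c,in)
ṁ_c = 282060 / [2.44 × (56.9 − -1.11)] = 1992.8 kg/h

ṁ_c = 1990 kg/h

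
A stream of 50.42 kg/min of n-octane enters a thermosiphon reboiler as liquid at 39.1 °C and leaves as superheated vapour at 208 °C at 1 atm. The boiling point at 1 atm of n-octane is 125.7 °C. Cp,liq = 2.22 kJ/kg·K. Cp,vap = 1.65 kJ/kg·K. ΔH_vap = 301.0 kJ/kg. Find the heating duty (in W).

Q = 529000 W

liquid 39.1→125.7 °C: 192.25 kJ/kg
vaporisation at 125.7 °C: 301 kJ/kg
vapour 125.7→208 °C: 135.79 kJ/kg
Δh = 192.25 + 301 + 135.79 = 629.05 kJ/kg
Q = ṁ·Δh = 50.42 kg/min × 629.05 kJ/kg = 31717 kJ/min
|Q| = 528.61 kW = 528610 W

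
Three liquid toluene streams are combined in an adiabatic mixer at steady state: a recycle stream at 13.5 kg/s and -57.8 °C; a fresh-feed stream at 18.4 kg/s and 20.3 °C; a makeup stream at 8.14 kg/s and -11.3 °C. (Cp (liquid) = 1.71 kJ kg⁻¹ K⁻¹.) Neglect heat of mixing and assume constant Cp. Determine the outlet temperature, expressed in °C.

Adiabatic, steady state ⇒ Σ ṁᵢCp,ᵢ(T_out − Tᵢ) = 0
Σ ṁᵢCp,ᵢTᵢ = 13.5×1.71×-57.8 + 18.4×1.71×20.3 + 8.14×1.71×-11.3 = -852.88
Σ ṁᵢCp,ᵢ = 13.5×1.71 + 18.4×1.71 + 8.14×1.71 = 68.468
T_out = -852.88 / 68.468 = -12.457 °C

T_out = -12.5 °C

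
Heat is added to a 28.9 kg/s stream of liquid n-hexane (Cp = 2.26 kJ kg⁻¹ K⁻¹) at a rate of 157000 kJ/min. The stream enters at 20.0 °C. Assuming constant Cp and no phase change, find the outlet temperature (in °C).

T_out = 60.1 °C

Q = 157000 kJ/min = 2616.7 kJ/s
ΔT = Q/(ṁ·Cp) = 2616.7/(28.9×2.26) = 40.063 K
T_out = 20.0 + 40.063 = 60.063 °C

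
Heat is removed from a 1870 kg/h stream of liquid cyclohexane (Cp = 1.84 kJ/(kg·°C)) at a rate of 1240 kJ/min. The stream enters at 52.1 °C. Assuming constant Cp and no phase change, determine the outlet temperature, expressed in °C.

T_out = 30.5 °C

Q = 1240 kJ/min = 74400 kJ/h
ΔT = Q/(ṁ·Cp) = 74400/(1870×1.84) = 21.623 K
T_out = 52.1 − 21.623 = 30.477 °C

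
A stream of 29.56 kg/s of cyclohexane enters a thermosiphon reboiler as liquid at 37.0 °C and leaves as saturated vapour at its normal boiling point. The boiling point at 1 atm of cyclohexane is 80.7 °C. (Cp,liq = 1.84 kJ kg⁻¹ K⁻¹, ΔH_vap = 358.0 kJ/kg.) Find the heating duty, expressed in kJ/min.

Q = 778000 kJ/min

liquid 37.0→80.7 °C: 80.408 kJ/kg
vaporisation at 80.7 °C: 358 kJ/kg
Δh = 80.408 + 358 = 438.41 kJ/kg
Q = ṁ·Δh = 29.56 kg/s × 438.41 kJ/kg = 12959 kJ/s
|Q| = 12959 kW = 777560 kJ/min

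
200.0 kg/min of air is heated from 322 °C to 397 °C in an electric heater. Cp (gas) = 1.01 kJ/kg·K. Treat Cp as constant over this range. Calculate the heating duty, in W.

Q = ṁ·Cp·ΔT = 200.0 × 1.01 × (397 − 322) = 15150 kJ/min
Converting: 15150 / 60 s = 252.5 kW
Heating duty = 252500 W

Q = 252000 W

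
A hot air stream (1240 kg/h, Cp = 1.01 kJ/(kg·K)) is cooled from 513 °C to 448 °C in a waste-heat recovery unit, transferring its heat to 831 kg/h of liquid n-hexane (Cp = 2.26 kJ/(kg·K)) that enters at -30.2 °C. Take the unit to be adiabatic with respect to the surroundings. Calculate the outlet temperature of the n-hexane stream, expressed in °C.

T_c,out = 13.1 °C

Heat released by hot stream: Q = 1240 × 1.01 × (513 − 448) = 81406 kJ/h
Energy balance on cold side (adiabatic exchanger): Q = ṁ_c·Cp_c·(T_c,out − T_c,in)
T_c,out = -30.2 + 81406/(831 × 2.26) = 13.146 °C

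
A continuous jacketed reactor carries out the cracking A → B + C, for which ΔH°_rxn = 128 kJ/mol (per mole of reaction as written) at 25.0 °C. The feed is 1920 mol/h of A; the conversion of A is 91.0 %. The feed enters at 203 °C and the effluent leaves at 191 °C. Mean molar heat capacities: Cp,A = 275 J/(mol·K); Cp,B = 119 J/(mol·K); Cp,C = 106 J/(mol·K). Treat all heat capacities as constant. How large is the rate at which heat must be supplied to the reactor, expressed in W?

Q_in = 56300 W

Extent of reaction ξ = 0.910 × 1920 = 1747.2 mol/h
Reaction term: ξ·ΔH°_rxn = 1747.2 × 128 = 223640 kJ/h
Sensible, feed 203→25 °C: -93984 kJ/h
Outlet flows (mol/h): A 172.8, B 1747.2, C 1747.2
Sensible, products 25→191 °C: 73146 kJ/h
Q = ΔH = 202800 kJ/h = 56.334 kW
Heat supplied = 56334 W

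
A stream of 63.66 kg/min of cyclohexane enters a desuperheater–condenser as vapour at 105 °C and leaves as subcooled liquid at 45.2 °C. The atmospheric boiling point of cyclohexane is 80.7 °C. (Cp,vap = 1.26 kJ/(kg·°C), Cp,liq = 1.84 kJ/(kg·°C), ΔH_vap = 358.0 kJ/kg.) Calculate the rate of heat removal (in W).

vapour 105→80.7 °C: -30.618 kJ/kg
condensation at 80.7 °C: -358 kJ/kg
liquid 80.7→45.2 °C: -65.32 kJ/kg
Δh = -30.618 + -358 + -65.32 = -453.94 kJ/kg
Q = ṁ·Δh = 63.66 kg/min × -453.94 kJ/kg = -28898 kJ/min
|Q| = 481.63 kW = 481630 W

Q_c = 482000 W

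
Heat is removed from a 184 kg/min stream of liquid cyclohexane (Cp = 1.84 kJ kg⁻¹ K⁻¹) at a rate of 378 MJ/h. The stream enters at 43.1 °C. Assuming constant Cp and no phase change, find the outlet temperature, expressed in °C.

Q = 378 MJ/h = 6300 kJ/min
ΔT = Q/(ṁ·Cp) = 6300/(184×1.84) = 18.608 K
T_out = 43.1 − 18.608 = 24.492 °C

T_out = 24.5 °C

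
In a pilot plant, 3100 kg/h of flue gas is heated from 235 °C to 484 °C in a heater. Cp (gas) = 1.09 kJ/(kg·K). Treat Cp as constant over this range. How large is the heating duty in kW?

Q = ṁ·Cp·ΔT = 3100 × 1.09 × (484 − 235) = 841370 kJ/h
Converting: 841370 / 3600 s = 233.71 kW

Q = 234 kW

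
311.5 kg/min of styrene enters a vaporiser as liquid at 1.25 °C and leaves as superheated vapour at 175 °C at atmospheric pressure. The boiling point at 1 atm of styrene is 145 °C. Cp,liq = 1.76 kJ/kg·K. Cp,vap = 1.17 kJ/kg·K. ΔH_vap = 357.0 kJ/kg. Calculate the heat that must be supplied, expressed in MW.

Q = 3.35 MW

liquid 1.25→145 °C: 253 kJ/kg
vaporisation at 145 °C: 357 kJ/kg
vapour 145→175 °C: 35.1 kJ/kg
Δh = 253 + 357 + 35.1 = 645.1 kJ/kg
Q = ṁ·Δh = 311.5 kg/min × 645.1 kJ/kg = 200950 kJ/min
|Q| = 3349.1 kW = 3.3491 MW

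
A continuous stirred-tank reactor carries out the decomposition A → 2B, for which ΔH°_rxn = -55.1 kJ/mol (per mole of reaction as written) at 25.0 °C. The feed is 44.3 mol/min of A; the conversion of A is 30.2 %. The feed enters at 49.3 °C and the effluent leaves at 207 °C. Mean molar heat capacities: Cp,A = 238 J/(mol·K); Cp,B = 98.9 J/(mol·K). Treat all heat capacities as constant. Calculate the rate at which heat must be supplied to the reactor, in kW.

Q_in = 13.8 kW

Extent of reaction ξ = 0.302 × 44.3 = 13.379 mol/min
Reaction term: ξ·ΔH°_rxn = 13.379 × -55.1 = -737.16 kJ/min
Sensible, feed 49.3→25 °C: -256.2 kJ/min
Outlet flows (mol/min): A 30.921, B 26.757
Sensible, products 25→207 °C: 1821 kJ/min
Q = ΔH = 827.65 kJ/min = 13.794 kW
Heat supplied = 13.794 kW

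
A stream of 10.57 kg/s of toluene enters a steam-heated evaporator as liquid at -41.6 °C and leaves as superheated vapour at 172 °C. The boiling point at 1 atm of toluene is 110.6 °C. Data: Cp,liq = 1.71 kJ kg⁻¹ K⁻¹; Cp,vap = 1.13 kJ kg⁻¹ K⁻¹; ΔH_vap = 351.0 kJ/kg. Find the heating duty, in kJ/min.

Q = 432000 kJ/min

liquid -41.6→110.6 °C: 260.26 kJ/kg
vaporisation at 110.6 °C: 351 kJ/kg
vapour 110.6→172 °C: 69.382 kJ/kg
Δh = 260.26 + 351 + 69.382 = 680.64 kJ/kg
Q = ṁ·Δh = 10.57 kg/s × 680.64 kJ/kg = 7194.4 kJ/s
|Q| = 7194.4 kW = 431660 kJ/min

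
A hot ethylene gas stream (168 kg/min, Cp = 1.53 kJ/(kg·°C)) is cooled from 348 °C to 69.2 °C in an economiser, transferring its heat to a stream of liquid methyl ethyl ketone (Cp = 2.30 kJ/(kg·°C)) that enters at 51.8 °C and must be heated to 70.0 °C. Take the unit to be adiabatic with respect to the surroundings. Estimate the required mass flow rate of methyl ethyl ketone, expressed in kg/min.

Heat released by hot stream: Q = 168 × 1.53 × (348 − 69.2) = 71663 kJ/min
Energy balance on cold side (adiabatic exchanger): Q = ṁ_c·Cp_c·(T_c,out − T_c,in)
ṁ_c = 71663 / [2.30 × (70.0 − 51.8)] = 1712 kg/min

ṁ_c = 1710 kg/min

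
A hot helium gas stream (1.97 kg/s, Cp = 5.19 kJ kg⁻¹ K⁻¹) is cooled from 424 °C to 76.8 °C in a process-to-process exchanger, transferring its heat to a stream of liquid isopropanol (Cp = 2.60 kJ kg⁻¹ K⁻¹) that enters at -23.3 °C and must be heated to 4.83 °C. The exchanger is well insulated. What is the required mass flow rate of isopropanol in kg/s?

ṁ_c = 48.5 kg/s

Heat released by hot stream: Q = 1.97 × 5.19 × (424 − 76.8) = 3549.9 kJ/s
Energy balance on cold side (adiabatic exchanger): Q = ṁ_c·Cp_c·(T_c,out − T_c,in)
ṁ_c = 3549.9 / [2.60 × (4.83 − -23.3)] = 48.537 kg/s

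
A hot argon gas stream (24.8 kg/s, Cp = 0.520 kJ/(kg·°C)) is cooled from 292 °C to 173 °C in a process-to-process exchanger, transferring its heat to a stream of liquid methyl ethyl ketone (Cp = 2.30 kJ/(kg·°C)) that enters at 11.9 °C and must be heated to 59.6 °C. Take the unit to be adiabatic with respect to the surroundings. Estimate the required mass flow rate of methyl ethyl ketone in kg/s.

Heat released by hot stream: Q = 24.8 × 0.520 × (292 − 173) = 1534.6 kJ/s
Energy balance on cold side (adiabatic exchanger): Q = ṁ_c·Cp_c·(T_c,out − T_c,in)
ṁ_c = 1534.6 / [2.30 × (59.6 − 11.9)] = 13.988 kg/s

ṁ_c = 14.0 kg/s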